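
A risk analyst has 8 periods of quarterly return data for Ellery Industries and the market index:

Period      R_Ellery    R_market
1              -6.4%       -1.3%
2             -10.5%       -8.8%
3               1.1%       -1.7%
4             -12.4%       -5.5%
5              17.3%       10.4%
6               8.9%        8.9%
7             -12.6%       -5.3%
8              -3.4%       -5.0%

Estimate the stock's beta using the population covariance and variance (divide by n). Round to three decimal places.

1.428

Mean R_i = (-6.4 − 10.5 + 1.1 − 12.4 + 17.3 + 8.9 − 12.6 − 3.4) / 8 = -2.2500%
Mean R_m = (-1.3 − 8.8 − 1.7 − 5.5 + 10.4 + 8.9 − 5.3 − 5.0) / 8 = -1.0375%
Σ(R_i − R̄_i)(R_m − R̄_m) = 491.2850  ⇒  Cov = 491.2850 / 8 = 61.4106
Σ(R_m − R̄_m)² = 344.1188  ⇒  Var(R_m) = 344.1188 / 8 = 43.0149
β = Cov / Var(R_m) = 61.4106 / 43.0149 = 1.4277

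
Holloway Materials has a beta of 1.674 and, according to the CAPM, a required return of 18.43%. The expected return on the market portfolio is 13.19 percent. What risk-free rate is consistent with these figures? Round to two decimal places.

5.42%

E(R) = R_f + β(E(R_m) − R_f) = R_f(1 − β) + β·E(R_m)
18.43% = R_f × (1 − 1.674) + 1.674 × 13.19%
18.43% = R_f × -0.674 + 22.08006%
R_f = (18.43% − 22.08006%) / -0.674 = 5.42%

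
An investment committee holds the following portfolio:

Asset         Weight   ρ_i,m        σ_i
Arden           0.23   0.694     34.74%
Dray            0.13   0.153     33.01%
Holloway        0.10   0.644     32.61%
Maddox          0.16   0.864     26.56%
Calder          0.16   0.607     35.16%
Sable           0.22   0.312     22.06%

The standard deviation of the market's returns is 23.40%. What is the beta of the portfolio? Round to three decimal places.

β_Arden = 0.694 × 34.74% / 23.40% = 1.0303
β_Dray = 0.153 × 33.01% / 23.40% = 0.2158
β_Holloway = 0.644 × 32.61% / 23.40% = 0.8975
β_Maddox = 0.864 × 26.56% / 23.40% = 0.9807
β_Calder = 0.607 × 35.16% / 23.40% = 0.9121
β_Sable = 0.312 × 22.06% / 23.40% = 0.2941
β_P = Σ w_i β_i = 0.23×1.0303 + 0.13×0.2158 + 0.10×0.8975 + 0.16×0.9807 + 0.16×0.9121 + 0.22×0.2941 = 0.7223

0.722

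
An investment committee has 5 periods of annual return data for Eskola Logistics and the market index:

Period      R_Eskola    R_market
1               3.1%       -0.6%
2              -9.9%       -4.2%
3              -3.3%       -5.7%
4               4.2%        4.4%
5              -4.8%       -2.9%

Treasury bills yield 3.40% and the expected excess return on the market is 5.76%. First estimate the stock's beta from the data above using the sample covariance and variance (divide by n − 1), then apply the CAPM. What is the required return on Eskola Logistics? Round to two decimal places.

Mean R_i = (3.1 − 9.9 − 3.3 + 4.2 − 4.8) / 5 = -2.1400%
Mean R_m = (-0.6 − 4.2 − 5.7 + 4.4 − 2.9) / 5 = -1.8000%
Σ(R_i − R̄_i)(R_m − R̄_m) = 71.6700  ⇒  Cov = 71.6700 / 4 = 17.9175
Σ(R_m − R̄_m)² = 62.0600  ⇒  Var(R_m) = 62.0600 / 4 = 15.5150
β = Cov / Var(R_m) = 17.9175 / 15.5150 = 1.1549
E(R) = R_f + β × MRP = 3.40% + 1.1549 × 5.76% = 10.05%

10.05%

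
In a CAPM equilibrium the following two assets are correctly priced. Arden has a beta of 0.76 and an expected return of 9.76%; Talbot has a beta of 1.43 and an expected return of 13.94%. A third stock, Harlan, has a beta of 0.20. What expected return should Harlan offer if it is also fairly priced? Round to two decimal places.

6.27%

MRP (SML slope) = (13.94% − 9.76%) / (1.43 − 0.76) = 4.18% / 0.67 = 6.2388%
R_f (intercept) = 9.76% − 0.76 × 6.2388% = 5.0185%
E(R_Harlan) = R_f + β × MRP = 5.0185% + 0.20 × 6.2388% = 6.27%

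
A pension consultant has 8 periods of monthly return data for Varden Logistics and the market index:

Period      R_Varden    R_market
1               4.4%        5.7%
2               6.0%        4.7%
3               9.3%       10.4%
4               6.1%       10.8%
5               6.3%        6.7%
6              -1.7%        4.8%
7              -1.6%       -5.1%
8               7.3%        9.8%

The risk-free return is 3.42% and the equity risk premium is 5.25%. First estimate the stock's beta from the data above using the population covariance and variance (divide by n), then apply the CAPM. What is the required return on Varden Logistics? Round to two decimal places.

6.68%

Mean R_i = (4.4 + 6.0 + 9.3 + 6.1 + 6.3 − 1.7 − 1.6 + 7.3) / 8 = 4.5125%
Mean R_m = (5.7 + 4.7 + 10.4 + 10.8 + 6.7 + 4.8 − 5.1 + 9.8) / 8 = 5.9750%
Σ(R_i − R̄_i)(R_m − R̄_m) = 113.9325  ⇒  Cov = 113.9325 / 8 = 14.2416
Σ(R_m − R̄_m)² = 183.7550  ⇒  Var(R_m) = 183.7550 / 8 = 22.9694
β = Cov / Var(R_m) = 14.2416 / 22.9694 = 0.6200
E(R) = R_f + β × MRP = 3.42% + 0.6200 × 5.25% = 6.68%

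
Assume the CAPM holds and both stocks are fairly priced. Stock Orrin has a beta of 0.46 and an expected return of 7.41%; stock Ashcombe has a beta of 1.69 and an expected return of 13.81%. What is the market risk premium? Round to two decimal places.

Both satisfy E(R) = R_f + β·MRP, so the slope of the SML is
MRP = (13.81% − 7.41%) / (1.69 − 0.46) = 6.40% / 1.23 = 5.2033%

5.20%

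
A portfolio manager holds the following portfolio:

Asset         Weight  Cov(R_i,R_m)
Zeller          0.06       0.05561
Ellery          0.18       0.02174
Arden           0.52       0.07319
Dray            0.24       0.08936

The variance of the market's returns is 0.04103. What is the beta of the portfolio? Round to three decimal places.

β_Zeller = 0.05561 / 0.04103 = 1.3553
β_Ellery = 0.02174 / 0.04103 = 0.5299
β_Arden = 0.07319 / 0.04103 = 1.7838
β_Dray = 0.08936 / 0.04103 = 2.1779
β_P = Σ w_i β_i = 0.06×1.3553 + 0.18×0.5299 + 0.52×1.7838 + 0.24×2.1779 = 1.6270

1.627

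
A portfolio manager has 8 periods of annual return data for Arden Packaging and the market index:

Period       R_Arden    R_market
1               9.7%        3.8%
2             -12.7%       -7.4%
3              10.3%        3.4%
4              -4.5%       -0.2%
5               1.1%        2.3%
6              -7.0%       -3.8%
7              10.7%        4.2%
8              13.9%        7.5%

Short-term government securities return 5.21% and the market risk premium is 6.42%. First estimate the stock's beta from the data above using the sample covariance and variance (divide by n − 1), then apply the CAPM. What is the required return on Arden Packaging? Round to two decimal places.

Mean R_i = (9.7 − 12.7 + 10.3 − 4.5 + 1.1 − 7.0 + 10.7 + 13.9) / 8 = 2.6875%
Mean R_m = (3.8 − 7.4 + 3.4 − 0.2 + 2.3 − 3.8 + 4.2 + 7.5) / 8 = 1.2250%
Σ(R_i − R̄_i)(R_m − R̄_m) = 318.7425  ⇒  Cov = 318.7425 / 7 = 45.5346
Σ(R_m − R̄_m)² = 162.4150  ⇒  Var(R_m) = 162.4150 / 7 = 23.2021
β = Cov / Var(R_m) = 45.5346 / 23.2021 = 1.9625
E(R) = R_f + β × MRP = 5.21% + 1.9625 × 6.42% = 17.81%

17.81%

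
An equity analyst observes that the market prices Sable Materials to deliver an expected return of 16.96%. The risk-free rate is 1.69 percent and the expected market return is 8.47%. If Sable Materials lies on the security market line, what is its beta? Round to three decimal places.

2.252

MRP = 8.47% − 1.69% = 6.78%
β = (E(R) − R_f) / MRP = (16.96% − 1.69%) / 6.78% = 15.27% / 6.78% = 2.252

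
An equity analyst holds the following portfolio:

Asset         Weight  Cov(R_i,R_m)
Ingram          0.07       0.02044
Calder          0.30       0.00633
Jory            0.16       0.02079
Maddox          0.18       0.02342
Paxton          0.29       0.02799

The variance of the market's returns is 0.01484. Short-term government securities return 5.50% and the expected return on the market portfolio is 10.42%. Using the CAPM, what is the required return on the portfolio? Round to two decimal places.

β_Ingram = 0.02044 / 0.01484 = 1.3774
β_Calder = 0.00633 / 0.01484 = 0.4265
β_Jory = 0.02079 / 0.01484 = 1.4009
β_Maddox = 0.02342 / 0.01484 = 1.5782
β_Paxton = 0.02799 / 0.01484 = 1.8861
β_P = Σ w_i β_i = 0.07×1.3774 + 0.30×0.4265 + 0.16×1.4009 + 0.18×1.5782 + 0.29×1.8861 = 1.2796
MRP = 10.42% − 5.50% = 4.92%
E(R_P) = R_f + β_P × MRP = 5.50% + 1.2796 × 4.92% = 11.80%

11.80%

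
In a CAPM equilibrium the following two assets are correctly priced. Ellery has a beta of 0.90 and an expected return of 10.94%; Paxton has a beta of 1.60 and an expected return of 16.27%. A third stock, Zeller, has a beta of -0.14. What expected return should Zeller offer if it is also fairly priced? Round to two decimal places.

3.02%

MRP (SML slope) = (16.27% − 10.94%) / (1.60 − 0.90) = 5.33% / 0.70 = 7.6143%
R_f (intercept) = 10.94% − 0.90 × 7.6143% = 4.0871%
E(R_Zeller) = R_f + β × MRP = 4.0871% + -0.14 × 7.6143% = 3.02%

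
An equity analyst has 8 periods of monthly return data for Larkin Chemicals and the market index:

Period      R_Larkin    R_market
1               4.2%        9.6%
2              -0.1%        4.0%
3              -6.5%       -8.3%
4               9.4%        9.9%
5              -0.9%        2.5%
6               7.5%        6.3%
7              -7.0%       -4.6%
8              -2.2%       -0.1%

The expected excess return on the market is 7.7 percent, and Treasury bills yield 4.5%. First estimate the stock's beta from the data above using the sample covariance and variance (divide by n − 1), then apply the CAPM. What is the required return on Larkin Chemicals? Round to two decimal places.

11.11%

Mean R_i = (4.2 − 0.1 − 6.5 + 9.4 − 0.9 + 7.5 − 7.0 − 2.2) / 8 = 0.5500%
Mean R_m = (9.6 + 4.0 − 8.3 + 9.9 + 2.5 + 6.3 − 4.6 − 0.1) / 8 = 2.4125%
Σ(R_i − R̄_i)(R_m − R̄_m) = 253.7350  ⇒  Cov = 253.7350 / 7 = 36.2479
Σ(R_m − R̄_m)² = 295.6088  ⇒  Var(R_m) = 295.6088 / 7 = 42.2298
β = Cov / Var(R_m) = 36.2479 / 42.2298 = 0.8583
E(R) = R_f + β × MRP = 4.5% + 0.8583 × 7.7% = 11.11%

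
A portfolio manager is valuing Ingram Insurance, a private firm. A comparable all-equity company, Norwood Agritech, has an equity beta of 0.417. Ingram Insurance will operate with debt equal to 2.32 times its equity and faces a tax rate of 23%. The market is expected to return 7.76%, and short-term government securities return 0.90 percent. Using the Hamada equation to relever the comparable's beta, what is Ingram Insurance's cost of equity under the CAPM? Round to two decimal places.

8.87%

β_L = β_U × [1 + (1 − t)(D/E)] = 0.417 × [1 + (1 − 0.23) × 2.32]
    = 0.417 × [1 + 0.77 × 2.32] = 0.417 × 2.7864 = 1.1619
MRP = 7.76% − 0.90% = 6.86%
E(R) = R_f + β_L × MRP = 0.90% + 1.1619 × 6.86% = 8.87%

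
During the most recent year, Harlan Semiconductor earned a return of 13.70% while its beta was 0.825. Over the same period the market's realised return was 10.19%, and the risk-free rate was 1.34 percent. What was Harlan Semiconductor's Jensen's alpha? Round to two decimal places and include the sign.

Market excess return = 10.19% − 1.34% = 8.85%
CAPM benchmark = R_f + β(R_m − R_f) = 1.34% + 0.825 × 8.85% = 8.64125%
α = actual − benchmark = 13.70% − 8.64125% = +5.06%

+5.06%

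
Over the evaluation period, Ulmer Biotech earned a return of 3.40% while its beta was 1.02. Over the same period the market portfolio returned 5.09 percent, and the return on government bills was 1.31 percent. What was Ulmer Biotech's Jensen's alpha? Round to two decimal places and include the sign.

Market excess return = 5.09% − 1.31% = 3.78%
CAPM benchmark = R_f + β(R_m − R_f) = 1.31% + 1.02 × 3.78% = 5.1656%
α = actual − benchmark = 3.40% − 5.1656% = -1.77%

-1.77%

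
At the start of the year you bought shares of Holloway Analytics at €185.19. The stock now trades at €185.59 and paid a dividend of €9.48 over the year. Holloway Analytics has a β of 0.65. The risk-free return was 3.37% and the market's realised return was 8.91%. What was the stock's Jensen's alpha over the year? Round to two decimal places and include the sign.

Realised HPR = (P1 + D1 − P0) / P0 = (185.59 + 9.48 − 185.19) / 185.19 = 9.88 / 185.19 = 5.3351%
MRP = 8.91% − 3.37% = 5.54%
CAPM required = R_f + β·MRP = 3.37% + 0.65 × 5.54% = 6.9710%
α = realised − required = 5.3351% − 6.9710% = -1.64%

-1.64%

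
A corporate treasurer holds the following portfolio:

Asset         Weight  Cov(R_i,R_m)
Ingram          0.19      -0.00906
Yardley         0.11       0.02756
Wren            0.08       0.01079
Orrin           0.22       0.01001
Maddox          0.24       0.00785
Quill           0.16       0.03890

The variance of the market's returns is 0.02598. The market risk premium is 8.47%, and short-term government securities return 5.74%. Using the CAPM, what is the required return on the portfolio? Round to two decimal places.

β_Ingram = -0.00906 / 0.02598 = -0.3487
β_Yardley = 0.02756 / 0.02598 = 1.0608
β_Wren = 0.01079 / 0.02598 = 0.4153
β_Orrin = 0.01001 / 0.02598 = 0.3853
β_Maddox = 0.00785 / 0.02598 = 0.3022
β_Quill = 0.03890 / 0.02598 = 1.4973
β_P = Σ w_i β_i = 0.19×-0.3487 + 0.11×1.0608 + 0.08×0.4153 + 0.22×0.3853 + 0.24×0.3022 + 0.16×1.4973 = 0.4805
E(R_P) = R_f + β_P × MRP = 5.74% + 0.4805 × 8.47% = 9.81%

9.81%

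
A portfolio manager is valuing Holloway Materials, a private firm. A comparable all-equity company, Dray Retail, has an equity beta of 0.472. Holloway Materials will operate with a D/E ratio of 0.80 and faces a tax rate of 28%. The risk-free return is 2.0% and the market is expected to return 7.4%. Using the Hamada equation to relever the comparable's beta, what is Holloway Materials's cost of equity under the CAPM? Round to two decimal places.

6.02%

β_L = β_U × [1 + (1 − t)(D/E)] = 0.472 × [1 + (1 − 0.28) × 0.80]
    = 0.472 × [1 + 0.72 × 0.80] = 0.472 × 1.5760 = 0.7439
MRP = 7.4% − 2.0% = 5.40%
E(R) = R_f + β_L × MRP = 2.0% + 0.7439 × 5.4% = 6.02%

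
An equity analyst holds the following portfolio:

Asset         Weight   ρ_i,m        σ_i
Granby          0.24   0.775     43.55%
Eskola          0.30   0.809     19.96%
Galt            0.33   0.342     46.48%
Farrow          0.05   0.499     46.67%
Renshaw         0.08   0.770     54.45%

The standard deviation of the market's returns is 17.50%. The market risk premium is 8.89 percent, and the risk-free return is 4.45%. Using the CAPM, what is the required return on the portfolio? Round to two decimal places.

β_Granby = 0.775 × 43.55% / 17.50% = 1.9286
β_Eskola = 0.809 × 19.96% / 17.50% = 0.9227
β_Galt = 0.342 × 46.48% / 17.50% = 0.9084
β_Farrow = 0.499 × 46.67% / 17.50% = 1.3308
β_Renshaw = 0.770 × 54.45% / 17.50% = 2.3958
β_P = Σ w_i β_i = 0.24×1.9286 + 0.30×0.9227 + 0.33×0.9084 + 0.05×1.3308 + 0.08×2.3958 = 1.2977
E(R_P) = R_f + β_P × MRP = 4.45% + 1.2977 × 8.89% = 15.99%

15.99%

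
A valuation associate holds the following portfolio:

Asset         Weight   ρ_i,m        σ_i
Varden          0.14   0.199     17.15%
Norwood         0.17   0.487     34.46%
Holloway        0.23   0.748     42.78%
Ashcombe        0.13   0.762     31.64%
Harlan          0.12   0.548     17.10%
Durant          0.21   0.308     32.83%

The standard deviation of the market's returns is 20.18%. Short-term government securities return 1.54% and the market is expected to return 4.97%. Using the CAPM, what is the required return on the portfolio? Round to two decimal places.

β_Varden = 0.199 × 17.15% / 20.18% = 0.1691
β_Norwood = 0.487 × 34.46% / 20.18% = 0.8316
β_Holloway = 0.748 × 42.78% / 20.18% = 1.5857
β_Ashcombe = 0.762 × 31.64% / 20.18% = 1.1947
β_Harlan = 0.548 × 17.10% / 20.18% = 0.4644
β_Durant = 0.308 × 32.83% / 20.18% = 0.5011
β_P = Σ w_i β_i = 0.14×0.1691 + 0.17×0.8316 + 0.23×1.5857 + 0.13×1.1947 + 0.12×0.4644 + 0.21×0.5011 = 0.8460
MRP = 4.97% − 1.54% = 3.43%
E(R_P) = R_f + β_P × MRP = 1.54% + 0.8460 × 3.43% = 4.44%

4.44%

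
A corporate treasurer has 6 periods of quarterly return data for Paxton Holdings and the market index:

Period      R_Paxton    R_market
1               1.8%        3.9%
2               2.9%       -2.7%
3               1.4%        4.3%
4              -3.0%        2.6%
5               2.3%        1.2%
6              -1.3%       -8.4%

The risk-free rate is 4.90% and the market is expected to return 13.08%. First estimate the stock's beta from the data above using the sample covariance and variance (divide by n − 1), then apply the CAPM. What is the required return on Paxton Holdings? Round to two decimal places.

5.62%

Mean R_i = (1.8 + 2.9 + 1.4 − 3.0 + 2.3 − 1.3) / 6 = 0.6833%
Mean R_m = (3.9 − 2.7 + 4.3 + 2.6 + 1.2 − 8.4) / 6 = 0.1500%
Σ(R_i − R̄_i)(R_m − R̄_m) = 10.4750  ⇒  Cov = 10.4750 / 5 = 2.0950
Σ(R_m − R̄_m)² = 119.6150  ⇒  Var(R_m) = 119.6150 / 5 = 23.9230
β = Cov / Var(R_m) = 2.0950 / 23.9230 = 0.0876
MRP = 13.08% − 4.90% = 8.18%
E(R) = R_f + β × MRP = 4.90% + 0.0876 × 8.18% = 5.62%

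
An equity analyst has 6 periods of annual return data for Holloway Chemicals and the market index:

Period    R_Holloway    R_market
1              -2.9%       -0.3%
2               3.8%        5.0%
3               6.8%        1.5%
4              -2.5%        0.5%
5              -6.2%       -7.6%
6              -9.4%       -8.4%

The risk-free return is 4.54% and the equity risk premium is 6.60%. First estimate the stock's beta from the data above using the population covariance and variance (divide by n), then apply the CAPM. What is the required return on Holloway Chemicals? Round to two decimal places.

Mean R_i = (-2.9 + 3.8 + 6.8 − 2.5 − 6.2 − 9.4) / 6 = -1.7333%
Mean R_m = (-0.3 + 5.0 + 1.5 + 0.5 − 7.6 − 8.4) / 6 = -1.5500%
Σ(R_i − R̄_i)(R_m − R̄_m) = 138.7800  ⇒  Cov = 138.7800 / 6 = 23.1300
Σ(R_m − R̄_m)² = 141.4950  ⇒  Var(R_m) = 141.4950 / 6 = 23.5825
β = Cov / Var(R_m) = 23.1300 / 23.5825 = 0.9808
E(R) = R_f + β × MRP = 4.54% + 0.9808 × 6.60% = 11.01%

11.01%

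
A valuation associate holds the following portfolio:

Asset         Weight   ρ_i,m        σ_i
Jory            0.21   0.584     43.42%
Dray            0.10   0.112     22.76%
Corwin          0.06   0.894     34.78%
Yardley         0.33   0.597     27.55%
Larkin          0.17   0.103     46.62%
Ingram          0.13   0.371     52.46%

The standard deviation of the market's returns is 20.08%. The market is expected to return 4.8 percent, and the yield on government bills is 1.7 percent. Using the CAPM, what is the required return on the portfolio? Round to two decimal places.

4.20%

β_Jory = 0.584 × 43.42% / 20.08% = 1.2628
β_Dray = 0.112 × 22.76% / 20.08% = 0.1269
β_Corwin = 0.894 × 34.78% / 20.08% = 1.5485
β_Yardley = 0.597 × 27.55% / 20.08% = 0.8191
β_Larkin = 0.103 × 46.62% / 20.08% = 0.2391
β_Ingram = 0.371 × 52.46% / 20.08% = 0.9693
β_P = Σ w_i β_i = 0.21×1.2628 + 0.10×0.1269 + 0.06×1.5485 + 0.33×0.8191 + 0.17×0.2391 + 0.13×0.9693 = 0.8077
MRP = 4.8% − 1.7% = 3.10%
E(R_P) = R_f + β_P × MRP = 1.7% + 0.8077 × 3.1% = 4.20%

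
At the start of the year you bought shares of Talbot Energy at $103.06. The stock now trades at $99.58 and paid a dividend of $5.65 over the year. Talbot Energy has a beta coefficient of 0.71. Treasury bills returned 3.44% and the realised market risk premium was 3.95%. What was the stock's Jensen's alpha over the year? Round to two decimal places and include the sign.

Realised HPR = (P1 + D1 − P0) / P0 = (99.58 + 5.65 − 103.06) / 103.06 = 2.17 / 103.06 = 2.1056%
CAPM required = R_f + β·MRP = 3.44% + 0.71 × 3.95% = 6.2445%
α = realised − required = 2.1056% − 6.2445% = -4.14%

-4.14%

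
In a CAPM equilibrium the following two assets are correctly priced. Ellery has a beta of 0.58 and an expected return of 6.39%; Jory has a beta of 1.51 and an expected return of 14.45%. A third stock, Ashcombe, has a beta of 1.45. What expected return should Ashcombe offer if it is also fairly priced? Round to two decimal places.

MRP (SML slope) = (14.45% − 6.39%) / (1.51 − 0.58) = 8.06% / 0.93 = 8.6667%
R_f (intercept) = 6.39% − 0.58 × 8.6667% = 1.3633%
E(R_Ashcombe) = R_f + β × MRP = 1.3633% + 1.45 × 8.6667% = 13.93%

13.93%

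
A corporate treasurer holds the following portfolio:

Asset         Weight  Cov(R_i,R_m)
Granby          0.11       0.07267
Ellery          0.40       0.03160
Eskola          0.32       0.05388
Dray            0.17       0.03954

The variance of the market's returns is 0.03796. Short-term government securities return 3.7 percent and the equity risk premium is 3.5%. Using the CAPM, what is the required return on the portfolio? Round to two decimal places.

β_Granby = 0.07267 / 0.03796 = 1.9144
β_Ellery = 0.03160 / 0.03796 = 0.8325
β_Eskola = 0.05388 / 0.03796 = 1.4194
β_Dray = 0.03954 / 0.03796 = 1.0416
β_P = Σ w_i β_i = 0.11×1.9144 + 0.40×0.8325 + 0.32×1.4194 + 0.17×1.0416 = 1.1749
E(R_P) = R_f + β_P × MRP = 3.7% + 1.1749 × 3.5% = 7.81%

7.81%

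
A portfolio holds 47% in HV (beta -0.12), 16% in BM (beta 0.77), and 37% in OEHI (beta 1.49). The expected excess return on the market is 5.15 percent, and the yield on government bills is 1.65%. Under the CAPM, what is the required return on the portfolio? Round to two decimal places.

β_P = Σ w_i β_i = 0.47×-0.12 + 0.16×0.77 + 0.37×1.49 = 0.6181
E(R_P) = R_f + β_P × MRP = 1.65% + 0.6181 × 5.15% = 4.83%

4.83%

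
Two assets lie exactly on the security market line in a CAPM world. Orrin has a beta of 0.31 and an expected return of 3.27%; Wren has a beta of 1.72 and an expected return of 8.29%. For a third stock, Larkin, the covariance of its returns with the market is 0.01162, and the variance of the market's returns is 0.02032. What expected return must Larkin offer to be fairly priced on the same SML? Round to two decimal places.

MRP = (8.29% − 3.27%) / (1.72 − 0.31) = 3.5603%
R_f = 3.27% − 0.31 × 3.5603% = 2.1663%
β_Larkin = Cov / Var(R_m) = 0.01162 / 0.02032 = 0.5719
E(R_Larkin) = R_f + β × MRP = 2.1663% + 0.5719 × 3.5603% = 4.20%

4.20%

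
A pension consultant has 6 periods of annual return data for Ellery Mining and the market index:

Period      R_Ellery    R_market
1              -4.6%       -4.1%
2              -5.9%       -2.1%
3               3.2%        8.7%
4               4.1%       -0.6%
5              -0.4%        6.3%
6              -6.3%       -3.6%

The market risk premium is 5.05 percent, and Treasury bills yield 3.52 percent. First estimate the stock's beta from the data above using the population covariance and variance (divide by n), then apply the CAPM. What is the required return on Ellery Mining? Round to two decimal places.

6.43%

Mean R_i = (-4.6 − 5.9 + 3.2 + 4.1 − 0.4 − 6.3) / 6 = -1.6500%
Mean R_m = (-4.1 − 2.1 + 8.7 − 0.6 + 6.3 − 3.6) / 6 = 0.7667%
Σ(R_i − R̄_i)(R_m − R̄_m) = 84.3800  ⇒  Cov = 84.3800 / 6 = 14.0633
Σ(R_m − R̄_m)² = 146.3933  ⇒  Var(R_m) = 146.3933 / 6 = 24.3989
β = Cov / Var(R_m) = 14.0633 / 24.3989 = 0.5764
E(R) = R_f + β × MRP = 3.52% + 0.5764 × 5.05% = 6.43%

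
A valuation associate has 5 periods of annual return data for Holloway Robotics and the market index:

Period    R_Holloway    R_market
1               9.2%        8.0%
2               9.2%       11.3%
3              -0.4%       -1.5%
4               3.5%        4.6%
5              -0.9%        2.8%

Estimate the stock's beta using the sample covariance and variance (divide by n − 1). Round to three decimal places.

0.916

Mean R_i = (9.2 + 9.2 − 0.4 + 3.5 − 0.9) / 5 = 4.1200%
Mean R_m = (8.0 + 11.3 − 1.5 + 4.6 + 2.8) / 5 = 5.0400%
Σ(R_i − R̄_i)(R_m − R̄_m) = 87.9160  ⇒  Cov = 87.9160 / 4 = 21.9790
Σ(R_m − R̄_m)² = 95.9320  ⇒  Var(R_m) = 95.9320 / 4 = 23.9830
β = Cov / Var(R_m) = 21.9790 / 23.9830 = 0.9164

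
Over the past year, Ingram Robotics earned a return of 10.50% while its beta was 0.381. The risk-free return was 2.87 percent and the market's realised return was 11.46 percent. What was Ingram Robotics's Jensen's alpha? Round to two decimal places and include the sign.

+4.36%

Market excess return = 11.46% − 2.87% = 8.59%
CAPM benchmark = R_f + β(R_m − R_f) = 2.87% + 0.381 × 8.59% = 6.14279%
α = actual − benchmark = 10.50% − 6.14279% = +4.36%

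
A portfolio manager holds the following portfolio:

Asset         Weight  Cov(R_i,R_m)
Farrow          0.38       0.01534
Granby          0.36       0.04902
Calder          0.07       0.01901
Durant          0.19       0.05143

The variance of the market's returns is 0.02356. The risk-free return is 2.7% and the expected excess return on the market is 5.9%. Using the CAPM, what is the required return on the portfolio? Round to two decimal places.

11.36%

β_Farrow = 0.01534 / 0.02356 = 0.6511
β_Granby = 0.04902 / 0.02356 = 2.0806
β_Calder = 0.01901 / 0.02356 = 0.8069
β_Durant = 0.05143 / 0.02356 = 2.1829
β_P = Σ w_i β_i = 0.38×0.6511 + 0.36×2.0806 + 0.07×0.8069 + 0.19×2.1829 = 1.4677
E(R_P) = R_f + β_P × MRP = 2.7% + 1.4677 × 5.9% = 11.36%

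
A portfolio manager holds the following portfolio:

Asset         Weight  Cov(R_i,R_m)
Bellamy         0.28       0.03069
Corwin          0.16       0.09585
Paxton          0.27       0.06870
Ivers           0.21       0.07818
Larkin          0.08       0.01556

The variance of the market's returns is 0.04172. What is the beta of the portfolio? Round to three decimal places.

1.442

β_Bellamy = 0.03069 / 0.04172 = 0.7356
β_Corwin = 0.09585 / 0.04172 = 2.2975
β_Paxton = 0.06870 / 0.04172 = 1.6467
β_Ivers = 0.07818 / 0.04172 = 1.8739
β_Larkin = 0.01556 / 0.04172 = 0.3730
β_P = Σ w_i β_i = 0.28×0.7356 + 0.16×2.2975 + 0.27×1.6467 + 0.21×1.8739 + 0.08×0.3730 = 1.4415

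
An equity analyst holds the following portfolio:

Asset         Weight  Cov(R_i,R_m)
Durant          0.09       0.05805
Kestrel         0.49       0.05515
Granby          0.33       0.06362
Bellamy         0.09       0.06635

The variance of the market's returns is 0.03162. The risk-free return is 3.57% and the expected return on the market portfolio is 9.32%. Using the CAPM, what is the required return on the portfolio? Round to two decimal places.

β_Durant = 0.05805 / 0.03162 = 1.8359
β_Kestrel = 0.05515 / 0.03162 = 1.7441
β_Granby = 0.06362 / 0.03162 = 2.0120
β_Bellamy = 0.06635 / 0.03162 = 2.0984
β_P = Σ w_i β_i = 0.09×1.8359 + 0.49×1.7441 + 0.33×2.0120 + 0.09×2.0984 = 1.8727
MRP = 9.32% − 3.57% = 5.75%
E(R_P) = R_f + β_P × MRP = 3.57% + 1.8727 × 5.75% = 14.34%

14.34%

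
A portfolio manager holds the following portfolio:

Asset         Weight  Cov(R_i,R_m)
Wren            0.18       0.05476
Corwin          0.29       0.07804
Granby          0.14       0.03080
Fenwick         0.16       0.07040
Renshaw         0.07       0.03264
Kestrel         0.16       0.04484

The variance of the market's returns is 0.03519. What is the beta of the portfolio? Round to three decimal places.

1.635

β_Wren = 0.05476 / 0.03519 = 1.5561
β_Corwin = 0.07804 / 0.03519 = 2.2177
β_Granby = 0.03080 / 0.03519 = 0.8752
β_Fenwick = 0.07040 / 0.03519 = 2.0006
β_Renshaw = 0.03264 / 0.03519 = 0.9275
β_Kestrel = 0.04484 / 0.03519 = 1.2742
β_P = Σ w_i β_i = 0.18×1.5561 + 0.29×2.2177 + 0.14×0.8752 + 0.16×2.0006 + 0.07×0.9275 + 0.16×1.2742 = 1.6347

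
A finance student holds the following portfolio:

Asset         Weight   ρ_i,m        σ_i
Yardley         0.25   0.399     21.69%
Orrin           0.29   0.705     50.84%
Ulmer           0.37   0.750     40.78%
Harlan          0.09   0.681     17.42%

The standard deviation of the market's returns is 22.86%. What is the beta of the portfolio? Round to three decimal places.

1.091

β_Yardley = 0.399 × 21.69% / 22.86% = 0.3786
β_Orrin = 0.705 × 50.84% / 22.86% = 1.5679
β_Ulmer = 0.750 × 40.78% / 22.86% = 1.3379
β_Harlan = 0.681 × 17.42% / 22.86% = 0.5189
β_P = Σ w_i β_i = 0.25×0.3786 + 0.29×1.5679 + 0.37×1.3379 + 0.09×0.5189 = 1.0911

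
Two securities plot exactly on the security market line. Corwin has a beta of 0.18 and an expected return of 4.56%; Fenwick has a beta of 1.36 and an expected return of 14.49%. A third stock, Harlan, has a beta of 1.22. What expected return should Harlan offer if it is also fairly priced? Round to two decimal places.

13.31%

MRP (SML slope) = (14.49% − 4.56%) / (1.36 − 0.18) = 9.93% / 1.18 = 8.4153%
R_f (intercept) = 4.56% − 0.18 × 8.4153% = 3.0452%
E(R_Harlan) = R_f + β × MRP = 3.0452% + 1.22 × 8.4153% = 13.31%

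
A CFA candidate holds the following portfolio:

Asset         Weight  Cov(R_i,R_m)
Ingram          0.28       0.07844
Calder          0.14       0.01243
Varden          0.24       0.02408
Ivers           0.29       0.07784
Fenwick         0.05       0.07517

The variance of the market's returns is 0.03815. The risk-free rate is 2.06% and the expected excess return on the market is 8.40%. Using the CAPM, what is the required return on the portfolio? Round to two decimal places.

14.35%

β_Ingram = 0.07844 / 0.03815 = 2.0561
β_Calder = 0.01243 / 0.03815 = 0.3258
β_Varden = 0.02408 / 0.03815 = 0.6312
β_Ivers = 0.07784 / 0.03815 = 2.0404
β_Fenwick = 0.07517 / 0.03815 = 1.9704
β_P = Σ w_i β_i = 0.28×2.0561 + 0.14×0.3258 + 0.24×0.6312 + 0.29×2.0404 + 0.05×1.9704 = 1.4630
E(R_P) = R_f + β_P × MRP = 2.06% + 1.4630 × 8.40% = 14.35%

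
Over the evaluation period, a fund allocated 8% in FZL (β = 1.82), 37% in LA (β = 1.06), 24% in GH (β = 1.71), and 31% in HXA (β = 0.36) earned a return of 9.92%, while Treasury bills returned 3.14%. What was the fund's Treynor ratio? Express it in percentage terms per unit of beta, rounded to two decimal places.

6.40%

β_P = 0.08×1.82 + 0.37×1.06 + 0.24×1.71 + 0.31×0.36 = 1.0598
Treynor = (R_P − R_f) / β_P = (9.92% − 3.14%) / 1.0598 = 6.78% / 1.0598 = 6.40%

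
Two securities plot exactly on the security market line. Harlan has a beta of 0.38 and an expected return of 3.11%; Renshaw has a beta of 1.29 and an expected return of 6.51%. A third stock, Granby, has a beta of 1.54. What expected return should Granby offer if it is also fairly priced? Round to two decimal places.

7.44%

MRP (SML slope) = (6.51% − 3.11%) / (1.29 − 0.38) = 3.40% / 0.91 = 3.7363%
R_f (intercept) = 3.11% − 0.38 × 3.7363% = 1.6902%
E(R_Granby) = R_f + β × MRP = 1.6902% + 1.54 × 3.7363% = 7.44%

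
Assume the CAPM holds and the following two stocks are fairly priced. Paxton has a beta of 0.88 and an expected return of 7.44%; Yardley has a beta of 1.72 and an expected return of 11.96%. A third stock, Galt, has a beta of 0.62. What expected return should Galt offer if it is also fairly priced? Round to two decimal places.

MRP (SML slope) = (11.96% − 7.44%) / (1.72 − 0.88) = 4.52% / 0.84 = 5.3810%
R_f (intercept) = 7.44% − 0.88 × 5.3810% = 2.7047%
E(R_Galt) = R_f + β × MRP = 2.7047% + 0.62 × 5.3810% = 6.04%

6.04%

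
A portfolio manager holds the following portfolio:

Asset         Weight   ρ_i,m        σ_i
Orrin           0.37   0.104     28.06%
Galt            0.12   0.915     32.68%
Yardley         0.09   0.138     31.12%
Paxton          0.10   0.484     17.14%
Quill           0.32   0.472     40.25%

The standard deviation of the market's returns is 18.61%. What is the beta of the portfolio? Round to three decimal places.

β_Orrin = 0.104 × 28.06% / 18.61% = 0.1568
β_Galt = 0.915 × 32.68% / 18.61% = 1.6068
β_Yardley = 0.138 × 31.12% / 18.61% = 0.2308
β_Paxton = 0.484 × 17.14% / 18.61% = 0.4458
β_Quill = 0.472 × 40.25% / 18.61% = 1.0208
β_P = Σ w_i β_i = 0.37×0.1568 + 0.12×1.6068 + 0.09×0.2308 + 0.10×0.4458 + 0.32×1.0208 = 0.6428

0.643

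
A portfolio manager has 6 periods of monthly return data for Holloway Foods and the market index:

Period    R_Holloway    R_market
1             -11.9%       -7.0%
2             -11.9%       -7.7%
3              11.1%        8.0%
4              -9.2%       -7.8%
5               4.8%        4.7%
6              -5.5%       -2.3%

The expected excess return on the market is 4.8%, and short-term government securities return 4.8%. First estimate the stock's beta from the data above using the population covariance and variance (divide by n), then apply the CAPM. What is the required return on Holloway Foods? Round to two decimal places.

11.41%

Mean R_i = (-11.9 − 11.9 + 11.1 − 9.2 + 4.8 − 5.5) / 6 = -3.7667%
Mean R_m = (-7.0 − 7.7 + 8.0 − 7.8 + 4.7 − 2.3) / 6 = -2.0167%
Σ(R_i − R̄_i)(R_m − R̄_m) = 325.1233  ⇒  Cov = 325.1233 / 6 = 54.1872
Σ(R_m − R̄_m)² = 236.1083  ⇒  Var(R_m) = 236.1083 / 6 = 39.3514
β = Cov / Var(R_m) = 54.1872 / 39.3514 = 1.3770
E(R) = R_f + β × MRP = 4.8% + 1.3770 × 4.8% = 11.41%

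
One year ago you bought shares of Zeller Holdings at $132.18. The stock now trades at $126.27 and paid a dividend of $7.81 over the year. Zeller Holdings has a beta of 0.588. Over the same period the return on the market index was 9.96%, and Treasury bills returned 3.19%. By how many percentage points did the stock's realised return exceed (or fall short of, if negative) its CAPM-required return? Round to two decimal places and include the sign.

-5.73%

Realised HPR = (P1 + D1 − P0) / P0 = (126.27 + 7.81 − 132.18) / 132.18 = 1.90 / 132.18 = 1.4374%
MRP = 9.96% − 3.19% = 6.77%
CAPM required = R_f + β·MRP = 3.19% + 0.588 × 6.77% = 7.17076%
α = realised − required = 1.4374% − 7.17076% = -5.73%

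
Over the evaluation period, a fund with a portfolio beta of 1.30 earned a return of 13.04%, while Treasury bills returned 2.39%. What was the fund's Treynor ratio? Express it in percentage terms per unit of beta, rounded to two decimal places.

8.19%

Treynor = (R_P − R_f) / β_P = (13.04% − 2.39%) / 1.3000 = 10.65% / 1.3000 = 8.19%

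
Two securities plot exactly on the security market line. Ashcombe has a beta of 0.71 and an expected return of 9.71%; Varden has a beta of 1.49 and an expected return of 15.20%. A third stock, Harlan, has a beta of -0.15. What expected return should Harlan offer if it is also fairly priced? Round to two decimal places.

MRP (SML slope) = (15.20% − 9.71%) / (1.49 − 0.71) = 5.49% / 0.78 = 7.0385%
R_f (intercept) = 9.71% − 0.71 × 7.0385% = 4.7127%
E(R_Harlan) = R_f + β × MRP = 4.7127% + -0.15 × 7.0385% = 3.66%

3.66%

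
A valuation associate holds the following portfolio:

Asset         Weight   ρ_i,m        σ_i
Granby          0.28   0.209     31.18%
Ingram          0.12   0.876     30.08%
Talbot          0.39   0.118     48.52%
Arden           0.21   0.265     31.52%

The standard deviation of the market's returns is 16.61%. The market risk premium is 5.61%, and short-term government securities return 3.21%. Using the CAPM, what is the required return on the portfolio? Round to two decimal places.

6.24%

β_Granby = 0.209 × 31.18% / 16.61% = 0.3923
β_Ingram = 0.876 × 30.08% / 16.61% = 1.5864
β_Talbot = 0.118 × 48.52% / 16.61% = 0.3447
β_Arden = 0.265 × 31.52% / 16.61% = 0.5029
β_P = Σ w_i β_i = 0.28×0.3923 + 0.12×1.5864 + 0.39×0.3447 + 0.21×0.5029 = 0.5403
E(R_P) = R_f + β_P × MRP = 3.21% + 0.5403 × 5.61% = 6.24%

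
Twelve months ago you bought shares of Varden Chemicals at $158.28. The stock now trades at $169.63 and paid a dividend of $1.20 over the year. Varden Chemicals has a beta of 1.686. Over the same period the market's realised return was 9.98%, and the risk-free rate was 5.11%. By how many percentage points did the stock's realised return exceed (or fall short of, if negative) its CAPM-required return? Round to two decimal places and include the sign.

Realised HPR = (P1 + D1 − P0) / P0 = (169.63 + 1.20 − 158.28) / 158.28 = 12.55 / 158.28 = 7.9290%
MRP = 9.98% − 5.11% = 4.87%
CAPM required = R_f + β·MRP = 5.11% + 1.686 × 4.87% = 13.32082%
α = realised − required = 7.9290% − 13.32082% = -5.39%

-5.39%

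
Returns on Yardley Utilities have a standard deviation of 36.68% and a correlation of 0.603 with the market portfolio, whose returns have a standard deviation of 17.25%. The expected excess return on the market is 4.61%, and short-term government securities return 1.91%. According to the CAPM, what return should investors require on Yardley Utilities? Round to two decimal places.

β = ρ × σ_i / σ_m = 0.603 × 36.68% / 17.25% = 1.2822
E(R) = 1.91% + 1.2822 × 4.61% = 7.82%

7.82%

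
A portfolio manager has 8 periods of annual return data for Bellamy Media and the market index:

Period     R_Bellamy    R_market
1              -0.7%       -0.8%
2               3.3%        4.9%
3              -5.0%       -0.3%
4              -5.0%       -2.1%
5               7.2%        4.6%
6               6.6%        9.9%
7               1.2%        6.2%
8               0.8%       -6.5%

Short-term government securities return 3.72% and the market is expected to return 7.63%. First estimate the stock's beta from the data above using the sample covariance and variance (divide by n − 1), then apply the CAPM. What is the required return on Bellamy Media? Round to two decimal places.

Mean R_i = (-0.7 + 3.3 − 5.0 − 5.0 + 7.2 + 6.6 + 1.2 + 0.8) / 8 = 1.0500%
Mean R_m = (-0.8 + 4.9 − 0.3 − 2.1 + 4.6 + 9.9 + 6.2 − 6.5) / 8 = 1.9875%
Σ(R_i − R̄_i)(R_m − R̄_m) = 112.7350  ⇒  Cov = 112.7350 / 7 = 16.1050
Σ(R_m − R̄_m)² = 197.4088  ⇒  Var(R_m) = 197.4088 / 7 = 28.2013
β = Cov / Var(R_m) = 16.1050 / 28.2013 = 0.5711
MRP = 7.63% − 3.72% = 3.91%
E(R) = R_f + β × MRP = 3.72% + 0.5711 × 3.91% = 5.95%

5.95%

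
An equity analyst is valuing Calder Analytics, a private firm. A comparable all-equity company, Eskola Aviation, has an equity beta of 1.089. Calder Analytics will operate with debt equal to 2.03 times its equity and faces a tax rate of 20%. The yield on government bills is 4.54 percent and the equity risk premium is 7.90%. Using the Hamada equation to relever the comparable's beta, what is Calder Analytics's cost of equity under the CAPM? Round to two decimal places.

β_L = β_U × [1 + (1 − t)(D/E)] = 1.089 × [1 + (1 − 0.20) × 2.03]
    = 1.089 × [1 + 0.80 × 2.03] = 1.089 × 2.6240 = 2.8575
E(R) = R_f + β_L × MRP = 4.54% + 2.8575 × 7.90% = 27.11%

27.11%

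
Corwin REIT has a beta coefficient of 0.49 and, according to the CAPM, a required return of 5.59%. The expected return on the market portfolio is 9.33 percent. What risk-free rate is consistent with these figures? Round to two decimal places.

2.00%

E(R) = R_f + β(E(R_m) − R_f) = R_f(1 − β) + β·E(R_m)
5.59% = R_f × (1 − 0.49) + 0.49 × 9.33%
5.59% = R_f × 0.51 + 4.5717%
R_f = (5.59% − 4.5717%) / 0.51 = 2.00%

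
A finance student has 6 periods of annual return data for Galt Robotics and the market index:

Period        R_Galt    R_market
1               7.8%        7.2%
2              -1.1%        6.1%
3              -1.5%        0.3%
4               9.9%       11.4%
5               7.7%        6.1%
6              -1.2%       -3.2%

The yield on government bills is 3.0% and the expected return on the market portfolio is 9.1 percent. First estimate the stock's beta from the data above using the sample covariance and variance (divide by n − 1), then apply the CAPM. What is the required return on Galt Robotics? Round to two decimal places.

Mean R_i = (7.8 − 1.1 − 1.5 + 9.9 + 7.7 − 1.2) / 6 = 3.6000%
Mean R_m = (7.2 + 6.1 + 0.3 + 11.4 + 6.1 − 3.2) / 6 = 4.6500%
Σ(R_i − R̄_i)(R_m − R̄_m) = 112.2300  ⇒  Cov = 112.2300 / 5 = 22.4460
Σ(R_m − R̄_m)² = 136.8150  ⇒  Var(R_m) = 136.8150 / 5 = 27.3630
β = Cov / Var(R_m) = 22.4460 / 27.3630 = 0.8203
MRP = 9.1% − 3.0% = 6.10%
E(R) = R_f + β × MRP = 3.0% + 0.8203 × 6.1% = 8.00%

8.00%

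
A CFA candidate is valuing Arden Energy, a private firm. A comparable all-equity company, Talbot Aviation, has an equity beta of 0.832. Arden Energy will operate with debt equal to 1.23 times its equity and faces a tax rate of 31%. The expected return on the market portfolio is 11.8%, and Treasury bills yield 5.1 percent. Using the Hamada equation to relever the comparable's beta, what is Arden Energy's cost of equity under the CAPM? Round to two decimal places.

15.41%

β_L = β_U × [1 + (1 − t)(D/E)] = 0.832 × [1 + (1 − 0.31) × 1.23]
    = 0.832 × [1 + 0.69 × 1.23] = 0.832 × 1.8487 = 1.5381
MRP = 11.8% − 5.1% = 6.70%
E(R) = R_f + β_L × MRP = 5.1% + 1.5381 × 6.7% = 15.41%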